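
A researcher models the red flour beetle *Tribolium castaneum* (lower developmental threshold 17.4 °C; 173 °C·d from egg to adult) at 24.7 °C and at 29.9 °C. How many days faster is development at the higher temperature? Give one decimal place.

At 24.7 °C: 173 / (24.7 − 17.4) = 173 / 7.3 = 23.699 d.
At 29.9 °C: 173 / (29.9 − 17.4) = 173 / 12.5 = 13.840 d.
Difference = |23.699 − 13.840| = 9.859 ≈ 9.9 days.

9.9 days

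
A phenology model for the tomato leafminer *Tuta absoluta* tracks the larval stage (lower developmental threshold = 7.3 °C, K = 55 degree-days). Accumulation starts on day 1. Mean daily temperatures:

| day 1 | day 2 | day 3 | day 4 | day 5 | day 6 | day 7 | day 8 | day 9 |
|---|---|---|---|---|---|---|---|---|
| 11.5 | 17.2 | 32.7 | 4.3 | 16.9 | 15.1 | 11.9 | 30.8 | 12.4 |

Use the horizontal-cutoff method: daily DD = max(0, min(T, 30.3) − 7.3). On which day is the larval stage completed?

Daily DD above 7.3 °C (capped at 23.0): 4.2, 9.9, 23.0, 0.0, 9.6, 7.8, 4.6, 23.0, 5.1.
Cumulative: 4.2, 14.1, 37.1, 37.1, 46.7, 54.5, 59.1, 82.1, 87.2.
The total first reaches 55 DD on day 7.

day 7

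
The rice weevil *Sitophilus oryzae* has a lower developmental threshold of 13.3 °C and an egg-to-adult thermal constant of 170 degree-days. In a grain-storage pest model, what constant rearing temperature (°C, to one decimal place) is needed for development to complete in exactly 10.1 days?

Required daily accumulation = 170 / 10.1 = 16.832 DD/day.
T = T_base + 16.832 = 13.3 + 16.832 = 30.132 ≈ 30.1 °C.

30.1 °C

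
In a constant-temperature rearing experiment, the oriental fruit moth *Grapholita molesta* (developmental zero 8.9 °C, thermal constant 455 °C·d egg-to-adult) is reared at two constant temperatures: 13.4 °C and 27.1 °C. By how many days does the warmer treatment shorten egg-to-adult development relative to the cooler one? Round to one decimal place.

At 13.4 °C: 455 / (13.4 − 8.9) = 455 / 4.5 = 101.111 d.
At 27.1 °C: 455 / (27.1 − 8.9) = 455 / 18.2 = 25.000 d.
Difference = |101.111 − 25.000| = 76.111 ≈ 76.1 days.

76.1 days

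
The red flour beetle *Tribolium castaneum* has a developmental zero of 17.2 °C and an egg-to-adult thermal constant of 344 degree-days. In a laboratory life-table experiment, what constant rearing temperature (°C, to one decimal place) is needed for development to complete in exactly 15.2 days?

Required daily accumulation = 344 / 15.2 = 22.632 DD/day.
T = T_base + 22.632 = 17.2 + 22.632 = 39.832 ≈ 39.8 °C.

39.8 °C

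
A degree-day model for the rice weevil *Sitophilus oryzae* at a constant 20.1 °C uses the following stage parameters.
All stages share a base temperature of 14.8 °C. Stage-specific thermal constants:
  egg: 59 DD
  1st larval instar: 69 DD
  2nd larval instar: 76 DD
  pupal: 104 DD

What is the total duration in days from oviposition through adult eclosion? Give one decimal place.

Daily accumulation at 20.1 °C = 20.1 − 14.8 = 5.3 DD/day.
Total K = 59 + 69 + 76 + 104 = 308 DD.
Total duration = 308 / 5.3 = 58.113 ≈ 58.1 days.

58.1 days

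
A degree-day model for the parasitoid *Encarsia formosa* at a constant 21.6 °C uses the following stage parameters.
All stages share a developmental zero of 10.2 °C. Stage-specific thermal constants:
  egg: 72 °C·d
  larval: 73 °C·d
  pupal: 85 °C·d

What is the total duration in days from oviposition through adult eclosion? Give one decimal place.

Daily accumulation at 21.6 °C = 21.6 − 10.2 = 11.4 DD/day.
Total K = 72 + 73 + 85 = 230 DD.
Total duration = 230 / 11.4 = 20.175 ≈ 20.2 days.

20.2 days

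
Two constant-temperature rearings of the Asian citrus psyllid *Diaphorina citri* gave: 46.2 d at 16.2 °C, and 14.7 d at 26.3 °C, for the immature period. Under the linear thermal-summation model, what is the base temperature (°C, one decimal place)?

Equal thermal constants: D₁(T₁ − T_b) = D₂(T₂ − T_b).
46.2·(16.2 − T_b) = 14.7·(26.3 − T_b)
T_b = (46.2·16.2 − 14.7·26.3) / (46.2 − 14.7) = 361.83 / 31.5 = 11.487 °C ≈ 11.5 °C.

11.5 °C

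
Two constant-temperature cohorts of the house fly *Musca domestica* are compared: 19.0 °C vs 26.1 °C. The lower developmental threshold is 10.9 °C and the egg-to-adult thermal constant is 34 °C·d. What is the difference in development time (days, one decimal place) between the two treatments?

2.0 days

At 19.0 °C: 34 / (19.0 − 10.9) = 34 / 8.1 = 4.198 d.
At 26.1 °C: 34 / (26.1 − 10.9) = 34 / 15.2 = 2.237 d.
Difference = |4.198 − 2.237| = 1.961 ≈ 2.0 days.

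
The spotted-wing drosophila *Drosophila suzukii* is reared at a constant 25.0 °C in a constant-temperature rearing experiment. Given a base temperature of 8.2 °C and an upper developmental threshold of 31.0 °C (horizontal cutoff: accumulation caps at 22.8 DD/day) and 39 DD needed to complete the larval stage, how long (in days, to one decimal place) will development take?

2.3 days

Daily accumulation = 25.0 − 8.2 = 16.8 DD/day.
Duration = 39 / 16.8 = 2.321 ≈ 2.3 days.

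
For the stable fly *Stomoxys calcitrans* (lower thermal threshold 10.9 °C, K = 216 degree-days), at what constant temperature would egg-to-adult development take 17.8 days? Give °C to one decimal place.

23.0 °C

Required daily accumulation = 216 / 17.8 = 12.135 DD/day.
T = T_base + 12.135 = 10.9 + 12.135 = 23.035 ≈ 23.0 °C.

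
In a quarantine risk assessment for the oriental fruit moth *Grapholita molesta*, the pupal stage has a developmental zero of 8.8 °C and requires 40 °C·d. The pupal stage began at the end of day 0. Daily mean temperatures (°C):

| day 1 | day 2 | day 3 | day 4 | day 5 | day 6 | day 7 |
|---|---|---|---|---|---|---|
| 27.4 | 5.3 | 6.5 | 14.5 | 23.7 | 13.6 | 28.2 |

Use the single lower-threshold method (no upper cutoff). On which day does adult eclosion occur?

day 6

Daily DD above 8.8 °C: 18.6, 0.0, 0.0, 5.7, 14.9, 4.8, 19.4.
Cumulative: 18.6, 18.6, 18.6, 24.3, 39.2, 44.0, 63.4.
The total first reaches 40 DD on day 6.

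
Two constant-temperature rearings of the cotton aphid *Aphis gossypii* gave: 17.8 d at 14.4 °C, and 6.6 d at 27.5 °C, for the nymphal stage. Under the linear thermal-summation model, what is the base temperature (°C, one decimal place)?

Equal thermal constants: D₁(T₁ − T_b) = D₂(T₂ − T_b).
17.8·(14.4 − T_b) = 6.6·(27.5 − T_b)
T_b = (17.8·14.4 − 6.6·27.5) / (17.8 − 6.6) = 74.82 / 11.2 = 6.680 °C ≈ 6.7 °C.

6.7 °C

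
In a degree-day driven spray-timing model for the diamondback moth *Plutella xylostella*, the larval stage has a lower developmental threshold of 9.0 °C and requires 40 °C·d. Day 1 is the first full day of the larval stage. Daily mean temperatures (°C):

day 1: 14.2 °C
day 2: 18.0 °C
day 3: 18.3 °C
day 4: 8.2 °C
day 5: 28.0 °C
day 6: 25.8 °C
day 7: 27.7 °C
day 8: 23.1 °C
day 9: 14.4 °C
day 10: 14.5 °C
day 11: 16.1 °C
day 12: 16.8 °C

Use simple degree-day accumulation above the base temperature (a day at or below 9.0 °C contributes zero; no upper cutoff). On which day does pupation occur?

Daily DD above 9.0 °C: 5.2, 9.0, 9.3, 0.0, 19.0, 16.8, 18.7, 14.1, 5.4, 5.5, 7.1, 7.8.
Cumulative: 5.2, 14.2, 23.5, 23.5, 42.5, 59.3, 78.0, 92.1, 97.5, 103.0, 110.1, 117.9.
The total first reaches 40 DD on day 5.

day 5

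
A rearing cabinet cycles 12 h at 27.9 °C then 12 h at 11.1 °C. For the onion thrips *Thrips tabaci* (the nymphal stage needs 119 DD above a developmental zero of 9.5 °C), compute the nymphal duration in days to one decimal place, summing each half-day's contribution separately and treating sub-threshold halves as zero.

Day half: max(0, 27.9 − 9.5) × 0.5 = 18.4 × 0.5 = 9.20 DD.
Night half: max(0, 11.1 − 9.5) × 0.5 = 1.6 × 0.5 = 0.80 DD.
Per 24 h: 10.00 DD/day.
Duration = 119 / 10.00 = 11.900 ≈ 11.9 days.

11.9 days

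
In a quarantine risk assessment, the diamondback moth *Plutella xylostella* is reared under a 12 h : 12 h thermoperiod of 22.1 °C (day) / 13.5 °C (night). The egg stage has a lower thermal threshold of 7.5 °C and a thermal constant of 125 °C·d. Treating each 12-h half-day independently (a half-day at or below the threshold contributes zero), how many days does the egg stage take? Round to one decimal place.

12.1 days

Day half: max(0, 22.1 − 7.5) × 0.5 = 14.6 × 0.5 = 7.30 DD.
Night half: max(0, 13.5 − 7.5) × 0.5 = 6.0 × 0.5 = 3.00 DD.
Per 24 h: 10.30 DD/day.
Duration = 125 / 10.30 = 12.136 ≈ 12.1 days.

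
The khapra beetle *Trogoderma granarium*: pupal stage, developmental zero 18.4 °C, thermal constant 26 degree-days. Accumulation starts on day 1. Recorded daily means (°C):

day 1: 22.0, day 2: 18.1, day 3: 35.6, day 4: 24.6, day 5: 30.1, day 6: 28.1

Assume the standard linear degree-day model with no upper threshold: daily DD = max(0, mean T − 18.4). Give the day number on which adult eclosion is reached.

day 4

Daily DD above 18.4 °C: 3.6, 0.0, 17.2, 6.2, 11.7, 9.7.
Cumulative: 3.6, 3.6, 20.8, 27.0, 38.7, 48.4.
The total first reaches 26 DD on day 4.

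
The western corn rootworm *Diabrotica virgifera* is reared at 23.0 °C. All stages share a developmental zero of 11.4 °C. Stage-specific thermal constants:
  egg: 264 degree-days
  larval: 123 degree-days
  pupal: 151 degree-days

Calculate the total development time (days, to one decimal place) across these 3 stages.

46.4 days

Daily accumulation at 23.0 °C = 23.0 − 11.4 = 11.6 DD/day.
Total K = 264 + 123 + 151 = 538 DD.
Total duration = 538 / 11.6 = 46.379 ≈ 46.4 days.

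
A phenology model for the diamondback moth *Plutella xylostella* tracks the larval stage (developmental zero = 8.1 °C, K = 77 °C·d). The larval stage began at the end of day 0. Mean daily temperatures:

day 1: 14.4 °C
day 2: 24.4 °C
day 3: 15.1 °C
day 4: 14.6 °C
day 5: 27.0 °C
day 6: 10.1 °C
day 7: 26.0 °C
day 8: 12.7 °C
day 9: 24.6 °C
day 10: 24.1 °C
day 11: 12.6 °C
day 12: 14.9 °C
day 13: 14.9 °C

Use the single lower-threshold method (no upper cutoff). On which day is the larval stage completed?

Daily DD above 8.1 °C: 6.3, 16.3, 7.0, 6.5, 18.9, 2.0, 17.9, 4.6, 16.5, 16.0, 4.5, 6.8, 6.8.
Cumulative: 6.3, 22.6, 29.6, 36.1, 55.0, 57.0, 74.9, 79.5, 96.0, 112.0, 116.5, 123.3, 130.1.
The total first reaches 77 DD on day 8.

day 8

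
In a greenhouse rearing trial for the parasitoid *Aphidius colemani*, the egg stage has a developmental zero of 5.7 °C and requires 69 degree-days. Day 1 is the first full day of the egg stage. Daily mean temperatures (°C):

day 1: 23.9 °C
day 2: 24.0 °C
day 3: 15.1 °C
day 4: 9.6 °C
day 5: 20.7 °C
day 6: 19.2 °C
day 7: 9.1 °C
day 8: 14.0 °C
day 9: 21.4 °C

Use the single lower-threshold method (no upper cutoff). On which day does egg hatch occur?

day 6

Daily DD above 5.7 °C: 18.2, 18.3, 9.4, 3.9, 15.0, 13.5, 3.4, 8.3, 15.7.
Cumulative: 18.2, 36.5, 45.9, 49.8, 64.8, 78.3, 81.7, 90.0, 105.7.
The total first reaches 69 DD on day 6.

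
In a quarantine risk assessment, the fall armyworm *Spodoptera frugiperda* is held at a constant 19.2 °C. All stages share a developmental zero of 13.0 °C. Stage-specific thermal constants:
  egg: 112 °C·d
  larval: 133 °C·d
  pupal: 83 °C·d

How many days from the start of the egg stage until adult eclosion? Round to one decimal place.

Daily accumulation at 19.2 °C = 19.2 − 13.0 = 6.2 DD/day.
Total K = 112 + 133 + 83 = 328 DD.
Total duration = 328 / 6.2 = 52.903 ≈ 52.9 days.

52.9 days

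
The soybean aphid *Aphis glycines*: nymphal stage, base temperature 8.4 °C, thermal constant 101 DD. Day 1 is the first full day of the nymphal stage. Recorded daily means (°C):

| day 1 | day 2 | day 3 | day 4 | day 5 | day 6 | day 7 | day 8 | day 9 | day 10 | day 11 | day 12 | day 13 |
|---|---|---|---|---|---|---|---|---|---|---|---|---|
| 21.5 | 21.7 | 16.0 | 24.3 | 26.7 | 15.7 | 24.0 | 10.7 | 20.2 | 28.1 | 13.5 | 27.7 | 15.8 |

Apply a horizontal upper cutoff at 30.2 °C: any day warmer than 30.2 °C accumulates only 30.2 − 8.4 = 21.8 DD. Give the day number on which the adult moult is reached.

day 9

Daily DD above 8.4 °C (capped at 21.8): 13.1, 13.3, 7.6, 15.9, 18.3, 7.3, 15.6, 2.3, 11.8, 19.7, 5.1, 19.3, 7.4.
Cumulative: 13.1, 26.4, 34.0, 49.9, 68.2, 75.5, 91.1, 93.4, 105.2, 124.9, 130.0, 149.3, 156.7.
The total first reaches 101 DD on day 9.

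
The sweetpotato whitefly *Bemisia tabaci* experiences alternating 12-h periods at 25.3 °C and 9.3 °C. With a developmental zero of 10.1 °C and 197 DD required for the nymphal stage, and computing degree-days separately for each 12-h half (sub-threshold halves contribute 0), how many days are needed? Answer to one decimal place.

25.9 days

Day half: max(0, 25.3 − 10.1) × 0.5 = 15.2 × 0.5 = 7.60 DD.
Night half: max(0, 9.3 − 10.1) × 0.5 = 0.0 × 0.5 = 0.00 DD.
Per 24 h: 7.60 DD/day.
Duration = 197 / 7.60 = 25.921 ≈ 25.9 days.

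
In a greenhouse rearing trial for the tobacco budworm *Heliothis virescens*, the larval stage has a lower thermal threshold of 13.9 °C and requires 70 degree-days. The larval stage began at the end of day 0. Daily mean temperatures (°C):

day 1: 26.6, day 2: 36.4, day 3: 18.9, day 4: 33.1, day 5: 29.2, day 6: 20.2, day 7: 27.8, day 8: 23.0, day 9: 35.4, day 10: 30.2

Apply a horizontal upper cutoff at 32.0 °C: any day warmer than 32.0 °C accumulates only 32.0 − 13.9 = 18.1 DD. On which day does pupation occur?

day 6

Daily DD above 13.9 °C (capped at 18.1): 12.7, 18.1, 5.0, 18.1, 15.3, 6.3, 13.9, 9.1, 18.1, 16.3.
Cumulative: 12.7, 30.8, 35.8, 53.9, 69.2, 75.5, 89.4, 98.5, 116.6, 132.9.
The total first reaches 70 DD on day 6.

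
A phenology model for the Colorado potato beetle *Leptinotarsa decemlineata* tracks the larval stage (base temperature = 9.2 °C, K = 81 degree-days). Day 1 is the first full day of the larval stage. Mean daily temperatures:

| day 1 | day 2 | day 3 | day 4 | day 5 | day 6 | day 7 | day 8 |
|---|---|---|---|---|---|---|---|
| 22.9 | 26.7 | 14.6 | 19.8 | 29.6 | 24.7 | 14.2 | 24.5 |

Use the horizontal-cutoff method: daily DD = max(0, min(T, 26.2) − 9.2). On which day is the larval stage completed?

Daily DD above 9.2 °C (capped at 17.0): 13.7, 17.0, 5.4, 10.6, 17.0, 15.5, 5.0, 15.3.
Cumulative: 13.7, 30.7, 36.1, 46.7, 63.7, 79.2, 84.2, 99.5.
The total first reaches 81 DD on day 7.

day 7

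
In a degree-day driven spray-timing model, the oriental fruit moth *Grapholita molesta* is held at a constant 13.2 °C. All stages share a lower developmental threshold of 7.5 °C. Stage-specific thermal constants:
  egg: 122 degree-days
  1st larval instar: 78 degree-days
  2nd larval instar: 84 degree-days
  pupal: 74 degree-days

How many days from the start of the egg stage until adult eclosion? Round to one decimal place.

62.8 days

Daily accumulation at 13.2 °C = 13.2 − 7.5 = 5.7 DD/day.
Total K = 122 + 78 + 84 + 74 = 358 DD.
Total duration = 358 / 5.7 = 62.807 ≈ 62.8 days.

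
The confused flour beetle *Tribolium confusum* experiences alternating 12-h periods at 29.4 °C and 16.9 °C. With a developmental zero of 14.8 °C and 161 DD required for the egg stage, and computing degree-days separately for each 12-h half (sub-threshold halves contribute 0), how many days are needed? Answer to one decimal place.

Day half: max(0, 29.4 − 14.8) × 0.5 = 14.6 × 0.5 = 7.30 DD.
Night half: max(0, 16.9 − 14.8) × 0.5 = 2.1 × 0.5 = 1.05 DD.
Per 24 h: 8.35 DD/day.
Duration = 161 / 8.35 = 19.281 ≈ 19.3 days.

19.3 days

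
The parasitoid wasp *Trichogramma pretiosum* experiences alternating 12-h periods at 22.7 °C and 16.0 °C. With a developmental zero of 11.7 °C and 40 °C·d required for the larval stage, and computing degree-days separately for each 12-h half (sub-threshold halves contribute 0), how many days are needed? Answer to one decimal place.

5.2 days

Day half: max(0, 22.7 − 11.7) × 0.5 = 11.0 × 0.5 = 5.50 DD.
Night half: max(0, 16.0 − 11.7) × 0.5 = 4.3 × 0.5 = 2.15 DD.
Per 24 h: 7.65 DD/day.
Duration = 40 / 7.65 = 5.229 ≈ 5.2 days.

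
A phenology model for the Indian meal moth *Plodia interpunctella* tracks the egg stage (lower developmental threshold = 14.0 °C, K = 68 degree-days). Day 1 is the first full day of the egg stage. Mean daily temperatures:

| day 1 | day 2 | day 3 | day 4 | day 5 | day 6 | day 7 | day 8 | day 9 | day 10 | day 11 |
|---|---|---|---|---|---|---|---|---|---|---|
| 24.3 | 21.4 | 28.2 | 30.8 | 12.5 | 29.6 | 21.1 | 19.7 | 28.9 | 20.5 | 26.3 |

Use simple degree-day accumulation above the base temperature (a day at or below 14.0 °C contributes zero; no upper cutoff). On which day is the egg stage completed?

day 7

Daily DD above 14.0 °C: 10.3, 7.4, 14.2, 16.8, 0.0, 15.6, 7.1, 5.7, 14.9, 6.5, 12.3.
Cumulative: 10.3, 17.7, 31.9, 48.7, 48.7, 64.3, 71.4, 77.1, 92.0, 98.5, 110.8.
The total first reaches 68 DD on day 7.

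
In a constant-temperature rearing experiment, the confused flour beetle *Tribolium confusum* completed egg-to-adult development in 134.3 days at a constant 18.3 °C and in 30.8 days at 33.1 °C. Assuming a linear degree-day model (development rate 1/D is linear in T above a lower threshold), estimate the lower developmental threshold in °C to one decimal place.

13.9 °C

Linear rate model ⇒ the product D·(T − T_b) is constant across temperatures.
134.3·(18.3 − T_b) = 30.8·(33.1 − T_b)
T_b = (134.3·18.3 − 30.8·33.1) / (134.3 − 30.8) = 1438.21 / 103.5 = 13.896 °C ≈ 13.9 °C.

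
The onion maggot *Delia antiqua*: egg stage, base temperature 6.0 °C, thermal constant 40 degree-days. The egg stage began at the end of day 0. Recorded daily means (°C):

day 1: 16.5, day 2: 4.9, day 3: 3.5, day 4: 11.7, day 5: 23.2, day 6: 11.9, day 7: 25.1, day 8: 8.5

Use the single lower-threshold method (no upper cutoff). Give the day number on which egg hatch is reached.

Daily DD above 6.0 °C: 10.5, 0.0, 0.0, 5.7, 17.2, 5.9, 19.1, 2.5.
Cumulative: 10.5, 10.5, 10.5, 16.2, 33.4, 39.3, 58.4, 60.9.
The total first reaches 40 DD on day 7.

day 7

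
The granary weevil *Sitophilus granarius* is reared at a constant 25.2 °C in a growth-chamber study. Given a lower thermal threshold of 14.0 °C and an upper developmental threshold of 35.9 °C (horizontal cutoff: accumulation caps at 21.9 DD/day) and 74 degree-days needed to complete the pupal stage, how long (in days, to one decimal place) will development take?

6.6 days

Daily accumulation = 25.2 − 14.0 = 11.2 DD/day.
Duration = 74 / 11.2 = 6.607 ≈ 6.6 days.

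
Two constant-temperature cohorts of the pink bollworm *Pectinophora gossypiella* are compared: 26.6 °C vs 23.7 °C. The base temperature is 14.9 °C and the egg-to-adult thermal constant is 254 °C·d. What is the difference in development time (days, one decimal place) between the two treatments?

At 26.6 °C: 254 / (26.6 − 14.9) = 254 / 11.7 = 21.709 d.
At 23.7 °C: 254 / (23.7 − 14.9) = 254 / 8.8 = 28.864 d.
Difference = |21.709 − 28.864| = 7.154 ≈ 7.2 days.

7.2 days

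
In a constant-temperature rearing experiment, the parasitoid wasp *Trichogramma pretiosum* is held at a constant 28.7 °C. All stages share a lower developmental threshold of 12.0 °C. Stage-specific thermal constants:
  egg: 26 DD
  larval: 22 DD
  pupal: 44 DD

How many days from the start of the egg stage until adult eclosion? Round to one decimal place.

5.5 days

Daily accumulation at 28.7 °C = 28.7 − 12.0 = 16.7 DD/day.
Total K = 26 + 22 + 44 = 92 DD.
Total duration = 92 / 16.7 = 5.509 ≈ 5.5 days.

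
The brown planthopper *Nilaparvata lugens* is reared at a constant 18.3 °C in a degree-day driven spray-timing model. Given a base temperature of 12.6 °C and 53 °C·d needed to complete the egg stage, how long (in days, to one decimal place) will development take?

9.3 days

Daily accumulation = 18.3 − 12.6 = 5.7 DD/day.
Duration = 53 / 5.7 = 9.298 ≈ 9.3 days.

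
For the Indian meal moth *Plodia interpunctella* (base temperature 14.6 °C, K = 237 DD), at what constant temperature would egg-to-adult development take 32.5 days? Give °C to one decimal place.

Required daily accumulation = 237 / 32.5 = 7.292 DD/day.
T = T_base + 7.292 = 14.6 + 7.292 = 21.892 ≈ 21.9 °C.

21.9 °C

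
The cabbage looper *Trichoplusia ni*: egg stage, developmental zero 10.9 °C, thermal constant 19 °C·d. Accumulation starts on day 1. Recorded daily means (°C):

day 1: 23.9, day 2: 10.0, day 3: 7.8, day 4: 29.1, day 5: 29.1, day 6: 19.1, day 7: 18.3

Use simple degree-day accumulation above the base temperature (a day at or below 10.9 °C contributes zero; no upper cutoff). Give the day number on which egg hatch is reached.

day 4

Daily DD above 10.9 °C: 13.0, 0.0, 0.0, 18.2, 18.2, 8.2, 7.4.
Cumulative: 13.0, 13.0, 13.0, 31.2, 49.4, 57.6, 65.0.
The total first reaches 19 DD on day 4.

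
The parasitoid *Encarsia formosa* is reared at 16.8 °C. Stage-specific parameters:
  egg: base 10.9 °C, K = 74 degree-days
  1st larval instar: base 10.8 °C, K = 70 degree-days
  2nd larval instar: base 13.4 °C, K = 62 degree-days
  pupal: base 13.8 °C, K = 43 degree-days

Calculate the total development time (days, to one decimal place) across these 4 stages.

56.8 days

egg: 74 / (16.8 − 10.9) = 74 / 5.9 = 12.542 d.
1st larval instar: 70 / (16.8 − 10.8) = 70 / 6.0 = 11.667 d.
2nd larval instar: 62 / (16.8 − 13.4) = 62 / 3.4 = 18.235 d.
pupal: 43 / (16.8 − 13.8) = 43 / 3.0 = 14.333 d.
Sum = 56.778 ≈ 56.8 days.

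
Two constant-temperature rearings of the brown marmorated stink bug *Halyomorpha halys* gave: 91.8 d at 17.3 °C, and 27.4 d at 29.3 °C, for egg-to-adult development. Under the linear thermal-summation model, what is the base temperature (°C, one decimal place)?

12.2 °C

Equal thermal constants: D₁(T₁ − T_b) = D₂(T₂ − T_b).
91.8·(17.3 − T_b) = 27.4·(29.3 − T_b)
T_b = (91.8·17.3 − 27.4·29.3) / (91.8 − 27.4) = 785.32 / 64.4 = 12.194 °C ≈ 12.2 °C.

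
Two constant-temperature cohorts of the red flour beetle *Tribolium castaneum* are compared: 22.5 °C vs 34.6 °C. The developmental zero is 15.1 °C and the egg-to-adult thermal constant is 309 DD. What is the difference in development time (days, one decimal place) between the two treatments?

At 22.5 °C: 309 / (22.5 − 15.1) = 309 / 7.4 = 41.757 d.
At 34.6 °C: 309 / (34.6 − 15.1) = 309 / 19.5 = 15.846 d.
Difference = |41.757 − 15.846| = 25.911 ≈ 25.9 days.

25.9 days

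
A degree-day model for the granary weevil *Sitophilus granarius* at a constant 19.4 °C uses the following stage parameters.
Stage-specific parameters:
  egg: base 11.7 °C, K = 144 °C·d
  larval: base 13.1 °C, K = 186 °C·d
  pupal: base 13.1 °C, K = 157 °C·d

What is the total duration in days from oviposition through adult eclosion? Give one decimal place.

egg: 144 / (19.4 − 11.7) = 144 / 7.7 = 18.701 d.
larval: 186 / (19.4 − 13.1) = 186 / 6.3 = 29.524 d.
pupal: 157 / (19.4 − 13.1) = 157 / 6.3 = 24.921 d.
Sum = 73.146 ≈ 73.1 days.

73.1 days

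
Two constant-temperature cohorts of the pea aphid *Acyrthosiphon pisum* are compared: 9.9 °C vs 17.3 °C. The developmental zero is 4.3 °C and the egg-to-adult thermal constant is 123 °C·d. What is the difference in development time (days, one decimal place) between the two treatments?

12.5 days

At 9.9 °C: 123 / (9.9 − 4.3) = 123 / 5.6 = 21.964 d.
At 17.3 °C: 123 / (17.3 − 4.3) = 123 / 13.0 = 9.462 d.
Difference = |21.964 − 9.462| = 12.503 ≈ 12.5 days.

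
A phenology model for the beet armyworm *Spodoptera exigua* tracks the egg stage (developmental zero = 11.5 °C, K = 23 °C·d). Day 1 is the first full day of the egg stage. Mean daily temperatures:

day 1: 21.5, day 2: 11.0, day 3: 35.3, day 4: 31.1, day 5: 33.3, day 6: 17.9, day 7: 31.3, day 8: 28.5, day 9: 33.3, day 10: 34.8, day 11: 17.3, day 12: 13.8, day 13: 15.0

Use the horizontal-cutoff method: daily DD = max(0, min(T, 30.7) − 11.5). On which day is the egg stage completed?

Daily DD above 11.5 °C (capped at 19.2): 10.0, 0.0, 19.2, 19.2, 19.2, 6.4, 19.2, 17.0, 19.2, 19.2, 5.8, 2.3, 3.5.
Cumulative: 10.0, 10.0, 29.2, 48.4, 67.6, 74.0, 93.2, 110.2, 129.4, 148.6, 154.4, 156.7, 160.2.
The total first reaches 23 DD on day 3.

day 3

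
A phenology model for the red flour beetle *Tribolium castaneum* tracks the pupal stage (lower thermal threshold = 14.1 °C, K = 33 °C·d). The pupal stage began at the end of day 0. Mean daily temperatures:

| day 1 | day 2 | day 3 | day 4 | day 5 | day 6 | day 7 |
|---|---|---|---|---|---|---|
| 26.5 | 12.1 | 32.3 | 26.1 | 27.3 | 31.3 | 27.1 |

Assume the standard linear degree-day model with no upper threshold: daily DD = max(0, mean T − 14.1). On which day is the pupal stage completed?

Daily DD above 14.1 °C: 12.4, 0.0, 18.2, 12.0, 13.2, 17.2, 13.0.
Cumulative: 12.4, 12.4, 30.6, 42.6, 55.8, 73.0, 86.0.
The total first reaches 33 DD on day 4.

day 4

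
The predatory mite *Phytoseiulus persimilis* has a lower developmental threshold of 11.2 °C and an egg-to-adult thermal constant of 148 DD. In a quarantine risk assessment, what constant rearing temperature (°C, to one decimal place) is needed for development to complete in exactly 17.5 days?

Required daily accumulation = 148 / 17.5 = 8.457 DD/day.
T = T_base + 8.457 = 11.2 + 8.457 = 19.657 ≈ 19.7 °C.

19.7 °C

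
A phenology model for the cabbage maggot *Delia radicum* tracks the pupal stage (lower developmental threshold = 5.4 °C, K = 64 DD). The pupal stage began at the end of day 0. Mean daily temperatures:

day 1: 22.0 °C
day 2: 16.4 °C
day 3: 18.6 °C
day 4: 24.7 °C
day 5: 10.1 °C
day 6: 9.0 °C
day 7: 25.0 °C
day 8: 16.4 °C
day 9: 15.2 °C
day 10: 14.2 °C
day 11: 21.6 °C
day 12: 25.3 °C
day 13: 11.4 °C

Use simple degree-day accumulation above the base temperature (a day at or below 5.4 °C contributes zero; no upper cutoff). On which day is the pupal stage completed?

day 5

Daily DD above 5.4 °C: 16.6, 11.0, 13.2, 19.3, 4.7, 3.6, 19.6, 11.0, 9.8, 8.8, 16.2, 19.9, 6.0.
Cumulative: 16.6, 27.6, 40.8, 60.1, 64.8, 68.4, 88.0, 99.0, 108.8, 117.6, 133.8, 153.7, 159.7.
The total first reaches 64 DD on day 5.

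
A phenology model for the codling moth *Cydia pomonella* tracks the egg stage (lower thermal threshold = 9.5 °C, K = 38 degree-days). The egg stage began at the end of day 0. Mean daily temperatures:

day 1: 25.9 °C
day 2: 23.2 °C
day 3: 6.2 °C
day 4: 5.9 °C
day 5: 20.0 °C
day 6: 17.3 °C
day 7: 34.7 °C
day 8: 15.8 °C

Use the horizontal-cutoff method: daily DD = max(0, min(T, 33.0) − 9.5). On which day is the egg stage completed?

day 5

Daily DD above 9.5 °C (capped at 23.5): 16.4, 13.7, 0.0, 0.0, 10.5, 7.8, 23.5, 6.3.
Cumulative: 16.4, 30.1, 30.1, 30.1, 40.6, 48.4, 71.9, 78.2.
The total first reaches 38 DD on day 5.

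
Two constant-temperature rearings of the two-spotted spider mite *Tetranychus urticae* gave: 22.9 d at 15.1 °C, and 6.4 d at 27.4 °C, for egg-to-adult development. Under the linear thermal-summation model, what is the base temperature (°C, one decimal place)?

Linear rate model ⇒ the product D·(T − T_b) is constant across temperatures.
22.9·(15.1 − T_b) = 6.4·(27.4 − T_b)
T_b = (22.9·15.1 − 6.4·27.4) / (22.9 − 6.4) = 170.43 / 16.5 = 10.329 °C ≈ 10.3 °C.

10.3 °C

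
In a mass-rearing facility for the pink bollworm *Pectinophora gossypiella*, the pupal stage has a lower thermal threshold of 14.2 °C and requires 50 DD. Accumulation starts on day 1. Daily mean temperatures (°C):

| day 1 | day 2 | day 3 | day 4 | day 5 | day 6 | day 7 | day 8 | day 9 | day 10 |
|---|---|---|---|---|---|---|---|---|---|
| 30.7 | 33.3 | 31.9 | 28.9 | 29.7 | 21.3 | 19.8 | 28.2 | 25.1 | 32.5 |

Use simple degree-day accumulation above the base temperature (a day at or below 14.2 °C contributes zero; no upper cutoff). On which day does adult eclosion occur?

Daily DD above 14.2 °C: 16.5, 19.1, 17.7, 14.7, 15.5, 7.1, 5.6, 14.0, 10.9, 18.3.
Cumulative: 16.5, 35.6, 53.3, 68.0, 83.5, 90.6, 96.2, 110.2, 121.1, 139.4.
The total first reaches 50 DD on day 3.

day 3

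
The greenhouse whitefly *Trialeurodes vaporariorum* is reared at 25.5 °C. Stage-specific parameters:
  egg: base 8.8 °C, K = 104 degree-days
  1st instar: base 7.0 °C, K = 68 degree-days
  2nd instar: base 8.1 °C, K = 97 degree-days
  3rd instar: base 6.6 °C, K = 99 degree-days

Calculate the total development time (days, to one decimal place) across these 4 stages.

egg: 104 / (25.5 − 8.8) = 104 / 16.7 = 6.228 d.
1st instar: 68 / (25.5 − 7.0) = 68 / 18.5 = 3.676 d.
2nd instar: 97 / (25.5 − 8.1) = 97 / 17.4 = 5.575 d.
3rd instar: 99 / (25.5 − 6.6) = 99 / 18.9 = 5.238 d.
Sum = 20.716 ≈ 20.7 days.

20.7 days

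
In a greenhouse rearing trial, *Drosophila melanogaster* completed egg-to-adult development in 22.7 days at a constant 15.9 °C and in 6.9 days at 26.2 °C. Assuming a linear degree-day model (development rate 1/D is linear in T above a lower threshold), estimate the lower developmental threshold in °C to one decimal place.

11.4 °C

Linear rate model ⇒ the product D·(T − T_b) is constant across temperatures.
22.7·(15.9 − T_b) = 6.9·(26.2 − T_b)
T_b = (22.7·15.9 − 6.9·26.2) / (22.7 − 6.9) = 180.15 / 15.8 = 11.402 °C ≈ 11.4 °C.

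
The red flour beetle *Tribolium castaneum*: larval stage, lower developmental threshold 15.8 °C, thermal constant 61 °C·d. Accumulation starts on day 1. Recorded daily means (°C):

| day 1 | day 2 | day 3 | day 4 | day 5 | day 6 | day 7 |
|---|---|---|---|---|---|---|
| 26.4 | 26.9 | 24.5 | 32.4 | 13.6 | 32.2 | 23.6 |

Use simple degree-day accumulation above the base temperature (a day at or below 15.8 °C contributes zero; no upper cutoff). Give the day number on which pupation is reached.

day 6

Daily DD above 15.8 °C: 10.6, 11.1, 8.7, 16.6, 0.0, 16.4, 7.8.
Cumulative: 10.6, 21.7, 30.4, 47.0, 47.0, 63.4, 71.2.
The total first reaches 61 DD on day 6.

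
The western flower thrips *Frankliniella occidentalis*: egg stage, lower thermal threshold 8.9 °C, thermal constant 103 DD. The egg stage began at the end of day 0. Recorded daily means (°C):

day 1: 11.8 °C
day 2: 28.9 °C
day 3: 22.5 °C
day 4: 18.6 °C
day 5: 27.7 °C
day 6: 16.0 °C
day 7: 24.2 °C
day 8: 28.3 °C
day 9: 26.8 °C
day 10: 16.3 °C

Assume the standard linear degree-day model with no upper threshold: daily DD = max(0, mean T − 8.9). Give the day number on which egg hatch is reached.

day 8

Daily DD above 8.9 °C: 2.9, 20.0, 13.6, 9.7, 18.8, 7.1, 15.3, 19.4, 17.9, 7.4.
Cumulative: 2.9, 22.9, 36.5, 46.2, 65.0, 72.1, 87.4, 106.8, 124.7, 132.1.
The total first reaches 103 DD on day 8.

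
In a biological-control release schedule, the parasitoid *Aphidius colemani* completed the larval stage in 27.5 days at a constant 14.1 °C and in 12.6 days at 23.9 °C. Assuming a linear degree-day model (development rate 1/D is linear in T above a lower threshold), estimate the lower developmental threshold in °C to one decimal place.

Linear rate model ⇒ the product D·(T − T_b) is constant across temperatures.
27.5·(14.1 − T_b) = 12.6·(23.9 − T_b)
T_b = (27.5·14.1 − 12.6·23.9) / (27.5 − 12.6) = 86.61 / 14.9 = 5.813 °C ≈ 5.8 °C.

5.8 °C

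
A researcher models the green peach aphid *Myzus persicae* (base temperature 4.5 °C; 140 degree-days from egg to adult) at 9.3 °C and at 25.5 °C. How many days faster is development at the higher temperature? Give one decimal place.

22.5 days

At 9.3 °C: 140 / (9.3 − 4.5) = 140 / 4.8 = 29.167 d.
At 25.5 °C: 140 / (25.5 − 4.5) = 140 / 21.0 = 6.667 d.
Difference = |29.167 − 6.667| = 22.500 ≈ 22.5 days.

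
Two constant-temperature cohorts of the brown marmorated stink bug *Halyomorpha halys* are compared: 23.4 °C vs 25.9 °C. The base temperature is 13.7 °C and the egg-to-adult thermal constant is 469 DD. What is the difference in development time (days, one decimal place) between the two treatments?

9.9 days

At 23.4 °C: 469 / (23.4 − 13.7) = 469 / 9.7 = 48.351 d.
At 25.9 °C: 469 / (25.9 − 13.7) = 469 / 12.2 = 38.443 d.
Difference = |48.351 − 38.443| = 9.908 ≈ 9.9 days.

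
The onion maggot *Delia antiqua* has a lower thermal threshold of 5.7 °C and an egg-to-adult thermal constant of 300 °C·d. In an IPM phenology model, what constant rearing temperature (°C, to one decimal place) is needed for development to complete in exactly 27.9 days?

16.5 °C

Required daily accumulation = 300 / 27.9 = 10.753 DD/day.
T = T_base + 10.753 = 5.7 + 10.753 = 16.453 ≈ 16.5 °C.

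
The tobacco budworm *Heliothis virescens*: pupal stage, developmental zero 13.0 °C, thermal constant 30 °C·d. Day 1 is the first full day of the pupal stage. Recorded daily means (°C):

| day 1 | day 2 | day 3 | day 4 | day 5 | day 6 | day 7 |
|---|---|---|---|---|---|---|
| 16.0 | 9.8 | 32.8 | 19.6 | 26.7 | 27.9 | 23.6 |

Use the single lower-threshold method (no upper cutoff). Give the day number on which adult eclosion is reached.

Daily DD above 13.0 °C: 3.0, 0.0, 19.8, 6.6, 13.7, 14.9, 10.6.
Cumulative: 3.0, 3.0, 22.8, 29.4, 43.1, 58.0, 68.6.
The total first reaches 30 DD on day 5.

day 5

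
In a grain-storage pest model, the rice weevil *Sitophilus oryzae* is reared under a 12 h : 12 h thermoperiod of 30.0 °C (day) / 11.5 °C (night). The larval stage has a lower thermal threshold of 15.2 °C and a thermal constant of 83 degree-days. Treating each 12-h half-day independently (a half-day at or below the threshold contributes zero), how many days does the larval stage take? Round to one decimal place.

Day half: max(0, 30.0 − 15.2) × 0.5 = 14.8 × 0.5 = 7.40 DD.
Night half: max(0, 11.5 − 15.2) × 0.5 = 0.0 × 0.5 = 0.00 DD.
Per 24 h: 7.40 DD/day.
Duration = 83 / 7.40 = 11.216 ≈ 11.2 days.

11.2 days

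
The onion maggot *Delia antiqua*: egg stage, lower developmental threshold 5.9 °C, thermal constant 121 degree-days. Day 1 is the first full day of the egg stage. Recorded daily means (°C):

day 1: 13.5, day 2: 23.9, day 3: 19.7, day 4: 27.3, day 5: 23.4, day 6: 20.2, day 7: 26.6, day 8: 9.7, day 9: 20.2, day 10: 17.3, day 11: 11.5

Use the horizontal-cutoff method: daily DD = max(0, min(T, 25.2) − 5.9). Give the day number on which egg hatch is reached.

day 9

Daily DD above 5.9 °C (capped at 19.3): 7.6, 18.0, 13.8, 19.3, 17.5, 14.3, 19.3, 3.8, 14.3, 11.4, 5.6.
Cumulative: 7.6, 25.6, 39.4, 58.7, 76.2, 90.5, 109.8, 113.6, 127.9, 139.3, 144.9.
The total first reaches 121 DD on day 9.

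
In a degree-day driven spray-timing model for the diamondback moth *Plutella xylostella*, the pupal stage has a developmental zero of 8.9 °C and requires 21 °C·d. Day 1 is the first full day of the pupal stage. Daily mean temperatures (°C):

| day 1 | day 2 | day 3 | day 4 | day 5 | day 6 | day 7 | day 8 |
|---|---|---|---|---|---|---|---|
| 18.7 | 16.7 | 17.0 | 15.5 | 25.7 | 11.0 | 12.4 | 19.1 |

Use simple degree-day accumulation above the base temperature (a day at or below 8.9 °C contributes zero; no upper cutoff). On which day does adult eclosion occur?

Daily DD above 8.9 °C: 9.8, 7.8, 8.1, 6.6, 16.8, 2.1, 3.5, 10.2.
Cumulative: 9.8, 17.6, 25.7, 32.3, 49.1, 51.2, 54.7, 64.9.
The total first reaches 21 DD on day 3.

day 3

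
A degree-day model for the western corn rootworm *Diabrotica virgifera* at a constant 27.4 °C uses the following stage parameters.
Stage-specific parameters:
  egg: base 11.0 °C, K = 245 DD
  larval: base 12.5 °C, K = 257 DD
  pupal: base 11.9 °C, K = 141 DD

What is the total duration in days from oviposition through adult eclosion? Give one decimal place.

egg: 245 / (27.4 − 11.0) = 245 / 16.4 = 14.939 d.
larval: 257 / (27.4 − 12.5) = 257 / 14.9 = 17.248 d.
pupal: 141 / (27.4 − 11.9) = 141 / 15.5 = 9.097 d.
Sum = 41.284 ≈ 41.3 days.

41.3 days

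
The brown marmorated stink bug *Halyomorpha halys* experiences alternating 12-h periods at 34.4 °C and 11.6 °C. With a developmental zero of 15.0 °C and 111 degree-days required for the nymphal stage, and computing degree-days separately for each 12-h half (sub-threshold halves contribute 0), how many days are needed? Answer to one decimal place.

Day half: max(0, 34.4 − 15.0) × 0.5 = 19.4 × 0.5 = 9.70 DD.
Night half: max(0, 11.6 − 15.0) × 0.5 = 0.0 × 0.5 = 0.00 DD.
Per 24 h: 9.70 DD/day.
Duration = 111 / 9.70 = 11.443 ≈ 11.4 days.

11.4 days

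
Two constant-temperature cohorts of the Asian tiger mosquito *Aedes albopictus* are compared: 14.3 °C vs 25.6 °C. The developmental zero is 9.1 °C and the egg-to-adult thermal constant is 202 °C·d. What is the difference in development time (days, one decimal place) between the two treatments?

26.6 days

At 14.3 °C: 202 / (14.3 − 9.1) = 202 / 5.2 = 38.846 d.
At 25.6 °C: 202 / (25.6 − 9.1) = 202 / 16.5 = 12.242 d.
Difference = |38.846 − 12.242| = 26.604 ≈ 26.6 days.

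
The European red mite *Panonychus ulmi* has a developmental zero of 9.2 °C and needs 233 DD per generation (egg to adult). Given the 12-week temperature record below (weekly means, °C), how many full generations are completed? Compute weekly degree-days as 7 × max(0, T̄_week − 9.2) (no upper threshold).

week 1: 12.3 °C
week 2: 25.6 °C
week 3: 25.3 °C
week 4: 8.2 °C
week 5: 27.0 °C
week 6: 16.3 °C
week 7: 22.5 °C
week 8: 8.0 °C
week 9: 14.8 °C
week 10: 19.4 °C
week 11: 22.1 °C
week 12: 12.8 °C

Weekly DD (7 × max(0, T̄ − 9.2)): 21.7, 114.8, 112.7, 0.0, 124.6, 49.7, 93.1, 0.0, 39.2, 71.4, 90.3, 25.2.
Season total = 742.7 DD.
Complete generations = ⌊742.7 / 233⌋ = 3.

3 generations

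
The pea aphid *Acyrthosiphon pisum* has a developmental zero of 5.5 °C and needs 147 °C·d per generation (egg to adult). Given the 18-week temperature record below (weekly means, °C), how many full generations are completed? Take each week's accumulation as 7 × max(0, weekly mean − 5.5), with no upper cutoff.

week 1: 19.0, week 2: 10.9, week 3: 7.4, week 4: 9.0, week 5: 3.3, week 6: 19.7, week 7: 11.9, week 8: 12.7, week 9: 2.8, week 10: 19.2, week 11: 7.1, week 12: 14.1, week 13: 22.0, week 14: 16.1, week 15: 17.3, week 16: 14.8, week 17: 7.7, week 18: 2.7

Weekly DD (7 × max(0, T̄ − 5.5)): 94.5, 37.8, 13.3, 24.5, 0.0, 99.4, 44.8, 50.4, 0.0, 95.9, 11.2, 60.2, 115.5, 74.2, 82.6, 65.1, 15.4, 0.0.
Season total = 884.8 DD.
Complete generations = ⌊884.8 / 147⌋ = 6.

6 generations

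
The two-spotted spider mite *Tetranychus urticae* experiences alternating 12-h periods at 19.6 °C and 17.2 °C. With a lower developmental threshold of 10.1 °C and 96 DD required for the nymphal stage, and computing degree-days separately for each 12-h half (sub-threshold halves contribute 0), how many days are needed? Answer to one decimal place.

11.6 days

Day half: max(0, 19.6 − 10.1) × 0.5 = 9.5 × 0.5 = 4.75 DD.
Night half: max(0, 17.2 − 10.1) × 0.5 = 7.1 × 0.5 = 3.55 DD.
Per 24 h: 8.30 DD/day.
Duration = 96 / 8.30 = 11.566 ≈ 11.6 days.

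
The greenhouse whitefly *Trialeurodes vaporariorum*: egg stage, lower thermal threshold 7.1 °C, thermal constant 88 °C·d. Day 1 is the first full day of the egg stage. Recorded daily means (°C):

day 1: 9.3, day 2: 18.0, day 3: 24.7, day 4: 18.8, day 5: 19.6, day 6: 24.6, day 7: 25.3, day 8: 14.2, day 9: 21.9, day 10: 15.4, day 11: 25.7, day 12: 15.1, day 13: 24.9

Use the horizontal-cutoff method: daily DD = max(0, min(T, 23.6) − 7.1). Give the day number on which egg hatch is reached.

Daily DD above 7.1 °C (capped at 16.5): 2.2, 10.9, 16.5, 11.7, 12.5, 16.5, 16.5, 7.1, 14.8, 8.3, 16.5, 8.0, 16.5.
Cumulative: 2.2, 13.1, 29.6, 41.3, 53.8, 70.3, 86.8, 93.9, 108.7, 117.0, 133.5, 141.5, 158.0.
The total first reaches 88 DD on day 8.

day 8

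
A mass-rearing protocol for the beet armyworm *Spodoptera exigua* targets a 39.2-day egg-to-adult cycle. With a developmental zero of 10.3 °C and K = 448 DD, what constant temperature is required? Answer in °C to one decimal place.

Required daily accumulation = 448 / 39.2 = 11.429 DD/day.
T = T_base + 11.429 = 10.3 + 11.429 = 21.729 ≈ 21.7 °C.

21.7 °C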